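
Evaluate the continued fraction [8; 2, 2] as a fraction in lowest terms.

Using pₖ = aₖpₖ₋₁ + pₖ₋₂ and qₖ = aₖqₖ₋₁ + qₖ₋₂:
  k=0: a=8, p=8, q=1
  k=1: a=2, p=17, q=2
  k=2: a=2, p=42, q=5

42/5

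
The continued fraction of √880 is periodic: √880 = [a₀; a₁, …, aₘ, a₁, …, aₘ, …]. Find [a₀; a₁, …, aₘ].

[29; 1, 1, 1, 58]

a₀ = ⌊√880⌋ = 29.
With m₀=0, d₀=1 and mₖ₊₁ = dₖaₖ − mₖ, dₖ₊₁ = (n − mₖ₊₁²)/dₖ, aₖ₊₁ = ⌊(a₀+mₖ₊₁)/dₖ₊₁⌋:
  k=1: m=29, d=39, a=1
  k=2: m=10, d=20, a=1
  k=3: m=10, d=39, a=1
  k=4: m=29, d=1, a=58
d=1 and a=2a₀=58 at k=4, so the next step gives (m, d) = (29, 39) again — its k=1 value — and the period has length 4.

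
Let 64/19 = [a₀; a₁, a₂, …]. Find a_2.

64 = 3·19 + 7   →  a_0 = 3
19 = 2·7 + 5   →  a_1 = 2
7 = 1·5 + 2   →  a_2 = 1

1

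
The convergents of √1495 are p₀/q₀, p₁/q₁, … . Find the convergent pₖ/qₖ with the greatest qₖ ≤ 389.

√1495 = [38; 1, 1, 1, 76, …] (period length 4).
Convergents:
  p_0/q_0 = 38/1
  p_1/q_1 = 39/1
  p_2/q_2 = 77/2
  p_3/q_3 = 116/3
  p_4/q_4 = 8893/230
  p_5/q_5 = 9009/233
  p_6/q_6 = 17902/463
q_5 = 233 ≤ 389 < 463 = q_6, so the answer is 9009/233.

9009/233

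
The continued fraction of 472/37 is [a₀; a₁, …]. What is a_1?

472 = 12·37 + 28   →  a_0 = 12
37 = 1·28 + 9   →  a_1 = 1

1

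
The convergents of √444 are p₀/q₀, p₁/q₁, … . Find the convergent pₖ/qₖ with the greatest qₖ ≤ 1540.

12411/589

√444 = [21; 14, 42, …] (period length 2).
Convergents:
  p_0/q_0 = 21/1
  p_1/q_1 = 295/14
  p_2/q_2 = 12411/589
  p_3/q_3 = 174049/8260
q_2 = 589 ≤ 1540 < 8260 = q_3, so the answer is 12411/589.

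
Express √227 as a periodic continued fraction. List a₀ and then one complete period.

a₀ = ⌊√227⌋ = 15.

[15; 15, 30]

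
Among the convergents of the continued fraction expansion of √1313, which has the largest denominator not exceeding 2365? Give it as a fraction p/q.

44497/1228

√1313 = [36; 4, 4, 72, …] (period length 3).
Convergents:
  p_0/q_0 = 36/1
  p_1/q_1 = 145/4
  p_2/q_2 = 616/17
  p_3/q_3 = 44497/1228
  p_4/q_4 = 178604/4929
q_3 = 1228 ≤ 2365 < 4929 = q_4, so the answer is 44497/1228.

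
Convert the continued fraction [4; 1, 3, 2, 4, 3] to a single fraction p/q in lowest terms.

616/129

Using pₖ = aₖpₖ₋₁ + pₖ₋₂ and qₖ = aₖqₖ₋₁ + qₖ₋₂:
  k=0: a=4, p=4, q=1
  k=1: a=1, p=5, q=1
  k=2: a=3, p=19, q=4
  k=3: a=2, p=43, q=9
  k=4: a=4, p=191, q=40
  k=5: a=3, p=616, q=129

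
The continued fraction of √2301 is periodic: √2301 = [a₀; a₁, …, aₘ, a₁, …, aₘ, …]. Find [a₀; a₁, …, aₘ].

a₀ = ⌊√2301⌋ = 47.

[47; 1, 30, 1, 94]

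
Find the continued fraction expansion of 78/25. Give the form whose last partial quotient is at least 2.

78 = 3·25 + 3
25 = 8·3 + 1
3 = 3·1 + 0  (stop)
So 78/25 = [3; 8, 3].

[3; 8, 3]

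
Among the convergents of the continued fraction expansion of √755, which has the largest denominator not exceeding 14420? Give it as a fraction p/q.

√755 = [27; 2, 10, 2, 54, …] (period length 4).
Convergents:
  p_0/q_0 = 27/1
  p_1/q_1 = 55/2
  p_2/q_2 = 577/21
  p_3/q_3 = 1209/44
  p_4/q_4 = 65863/2397
  p_5/q_5 = 132935/4838
  p_6/q_6 = 1395213/50777
q_5 = 4838 ≤ 14420 < 50777 = q_6, so the answer is 132935/4838.

132935/4838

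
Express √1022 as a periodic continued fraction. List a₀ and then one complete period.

[31; 1, 30, 1, 62]

a₀ = ⌊√1022⌋ = 31.
With m₀=0, d₀=1 and mₖ₊₁ = dₖaₖ − mₖ, dₖ₊₁ = (n − mₖ₊₁²)/dₖ, aₖ₊₁ = ⌊(a₀+mₖ₊₁)/dₖ₊₁⌋:
  k=1: m=31, d=61, a=1
  k=2: m=30, d=2, a=30
  k=3: m=30, d=61, a=1
  k=4: m=31, d=1, a=62
d=1 and a=2a₀=62 at k=4, so the next step gives (m, d) = (31, 61) again — its k=1 value — and the period has length 4.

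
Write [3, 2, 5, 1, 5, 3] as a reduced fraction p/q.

Fold from the inside: start with 3/1.
  5 + 1/3 = 16/3
  1 + 3/16 = 19/16
  5 + 16/19 = 111/19
  2 + 19/111 = 241/111
  3 + 111/241 = 834/241

834/241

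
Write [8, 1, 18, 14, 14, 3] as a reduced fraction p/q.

Using pₖ = aₖpₖ₋₁ + pₖ₋₂ and qₖ = aₖqₖ₋₁ + qₖ₋₂:
  k=0: a=8, p=8, q=1
  k=1: a=1, p=9, q=1
  k=2: a=18, p=170, q=19
  k=3: a=14, p=2389, q=267
  k=4: a=14, p=33616, q=3757
  k=5: a=3, p=103237, q=11538

103237/11538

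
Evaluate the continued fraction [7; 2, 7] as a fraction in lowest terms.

112/15

Fold from the inside: start with 7/1.
  2 + 1/7 = 15/7
  7 + 7/15 = 112/15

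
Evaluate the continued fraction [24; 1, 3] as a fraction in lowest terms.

Using pₖ = aₖpₖ₋₁ + pₖ₋₂ and qₖ = aₖqₖ₋₁ + qₖ₋₂:
  k=0: a=24, p=24, q=1
  k=1: a=1, p=25, q=1
  k=2: a=3, p=99, q=4

99/4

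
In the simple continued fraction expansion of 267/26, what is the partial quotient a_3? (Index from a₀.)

2

267 = 10·26 + 7   →  a_0 = 10
26 = 3·7 + 5   →  a_1 = 3
7 = 1·5 + 2   →  a_2 = 1
5 = 2·2 + 1   →  a_3 = 2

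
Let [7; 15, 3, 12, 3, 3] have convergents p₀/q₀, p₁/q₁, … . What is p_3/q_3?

4006/567

Using pₖ = aₖpₖ₋₁ + pₖ₋₂, qₖ = aₖqₖ₋₁ + qₖ₋₂ (with p₋₁=1, p₋₂=0, q₋₁=0, q₋₂=1):
  k=0: a=7, p=7, q=1
  k=1: a=15, p=106, q=15
  k=2: a=3, p=325, q=46
  k=3: a=12, p=4006, q=567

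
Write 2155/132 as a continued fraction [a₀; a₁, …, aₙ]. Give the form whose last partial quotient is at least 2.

[16; 3, 14, 3]

2155 = 16*132 + 43
132 = 3*43 + 3
43 = 14*3 + 1
3 = 3*1 + 0  (stop)
So 2155/132 = [16; 3, 14, 3].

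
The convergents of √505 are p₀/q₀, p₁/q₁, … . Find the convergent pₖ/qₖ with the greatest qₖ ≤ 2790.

√505 = [22; 2, 8, 2, 44, …] (period length 4).
Convergents:
  p_0/q_0 = 22/1
  p_1/q_1 = 45/2
  p_2/q_2 = 382/17
  p_3/q_3 = 809/36
  p_4/q_4 = 35978/1601
  p_5/q_5 = 72765/3238
q_4 = 1601 ≤ 2790 < 3238 = q_5, so the answer is 35978/1601.

35978/1601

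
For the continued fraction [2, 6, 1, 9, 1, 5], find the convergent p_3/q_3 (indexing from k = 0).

Using pₖ = aₖpₖ₋₁ + pₖ₋₂, qₖ = aₖqₖ₋₁ + qₖ₋₂ (with p₋₁=1, p₋₂=0, q₋₁=0, q₋₂=1):
  k=0: a=2, p=2, q=1
  k=1: a=6, p=13, q=6
  k=2: a=1, p=15, q=7
  k=3: a=9, p=148, q=69

148/69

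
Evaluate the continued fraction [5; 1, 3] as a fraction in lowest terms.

Using pₖ = aₖpₖ₋₁ + pₖ₋₂ and qₖ = aₖqₖ₋₁ + qₖ₋₂:
  k=0: a=5, p=5, q=1
  k=1: a=1, p=6, q=1
  k=2: a=3, p=23, q=4

23/4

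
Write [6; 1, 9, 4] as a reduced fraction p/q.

283/41

Fold from the inside: start with 4/1.
  9 + 1/4 = 37/4
  1 + 4/37 = 41/37
  6 + 37/41 = 283/41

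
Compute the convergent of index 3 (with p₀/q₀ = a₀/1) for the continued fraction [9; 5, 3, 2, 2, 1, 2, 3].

Using pₖ = aₖpₖ₋₁ + pₖ₋₂, qₖ = aₖqₖ₋₁ + qₖ₋₂ (with p₋₁=1, p₋₂=0, q₋₁=0, q₋₂=1):
  k=0: a=9, p=9, q=1
  k=1: a=5, p=46, q=5
  k=2: a=3, p=147, q=16
  k=3: a=2, p=340, q=37

340/37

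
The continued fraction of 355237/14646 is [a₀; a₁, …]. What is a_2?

1

355237 = 24·14646 + 3733   →  a_0 = 24
14646 = 3·3733 + 3447   →  a_1 = 3
3733 = 1·3447 + 286   →  a_2 = 1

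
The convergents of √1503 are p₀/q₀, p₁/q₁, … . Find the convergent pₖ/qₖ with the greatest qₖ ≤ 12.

√1503 = [38; 1, 3, 3, 8, 3, 3, 1, 76, …] (period length 8).
Convergents:
  p_0/q_0 = 38/1
  p_1/q_1 = 39/1
  p_2/q_2 = 155/4
  p_3/q_3 = 504/13
q_2 = 4 ≤ 12 < 13 = q_3, so the answer is 155/4.

155/4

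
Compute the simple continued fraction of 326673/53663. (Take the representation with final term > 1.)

[6; 11, 2, 3, 16, 13, 1, 2]

326673 = 6*53663 + 4695
53663 = 11*4695 + 2018
4695 = 2*2018 + 659
2018 = 3*659 + 41
659 = 16*41 + 3
41 = 13*3 + 2
3 = 1*2 + 1
2 = 2*1 + 0  (stop)
So 326673/53663 = [6; 11, 2, 3, 16, 13, 1, 2].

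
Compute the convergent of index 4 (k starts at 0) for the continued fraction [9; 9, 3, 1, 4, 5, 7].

Using pₖ = aₖpₖ₋₁ + pₖ₋₂, qₖ = aₖqₖ₋₁ + qₖ₋₂ (with p₋₁=1, p₋₂=0, q₋₁=0, q₋₂=1):
  k=0: a=9, p=9, q=1
  k=1: a=9, p=82, q=9
  k=2: a=3, p=255, q=28
  k=3: a=1, p=337, q=37
  k=4: a=4, p=1603, q=176

1603/176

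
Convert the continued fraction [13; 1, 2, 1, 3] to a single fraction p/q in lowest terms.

206/15

Fold from the inside: start with 3/1.
  1 + 1/3 = 4/3
  2 + 3/4 = 11/4
  1 + 4/11 = 15/11
  13 + 11/15 = 206/15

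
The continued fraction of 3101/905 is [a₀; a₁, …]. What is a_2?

2

3101 = 3·905 + 386   →  a_0 = 3
905 = 2·386 + 133   →  a_1 = 2
386 = 2·133 + 120   →  a_2 = 2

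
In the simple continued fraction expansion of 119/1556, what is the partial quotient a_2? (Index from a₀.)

119 = 0·1556 + 119   →  a_0 = 0
1556 = 13·119 + 9   →  a_1 = 13
119 = 13·9 + 2   →  a_2 = 13

13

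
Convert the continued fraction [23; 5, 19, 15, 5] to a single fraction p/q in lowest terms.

Fold from the inside: start with 5/1.
  15 + 1/5 = 76/5
  19 + 5/76 = 1449/76
  5 + 76/1449 = 7321/1449
  23 + 1449/7321 = 169832/7321

169832/7321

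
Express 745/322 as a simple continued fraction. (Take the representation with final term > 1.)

[2; 3, 5, 3, 6]

745 = 2*322 + 101
322 = 3*101 + 19
101 = 5*19 + 6
19 = 3*6 + 1
6 = 6*1 + 0  (stop)
So 745/322 = [2; 3, 5, 3, 6].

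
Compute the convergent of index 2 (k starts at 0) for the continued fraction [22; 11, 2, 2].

508/23

Using pₖ = aₖpₖ₋₁ + pₖ₋₂, qₖ = aₖqₖ₋₁ + qₖ₋₂ (with p₋₁=1, p₋₂=0, q₋₁=0, q₋₂=1):
  k=0: a=22, p=22, q=1
  k=1: a=11, p=243, q=11
  k=2: a=2, p=508, q=23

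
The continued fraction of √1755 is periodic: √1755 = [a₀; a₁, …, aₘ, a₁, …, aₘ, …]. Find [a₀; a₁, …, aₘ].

a₀ = ⌊√1755⌋ = 41.

[41; 1, 8, 3, 8, 1, 82]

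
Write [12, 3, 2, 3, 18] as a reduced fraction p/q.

Fold from the inside: start with 18/1.
  3 + 1/18 = 55/18
  2 + 18/55 = 128/55
  3 + 55/128 = 439/128
  12 + 128/439 = 5396/439

5396/439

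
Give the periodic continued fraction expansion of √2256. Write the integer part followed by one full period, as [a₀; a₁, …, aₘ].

[47; 2, 94]

a₀ = ⌊√2256⌋ = 47.
With m₀=0, d₀=1 and mₖ₊₁ = dₖaₖ − mₖ, dₖ₊₁ = (n − mₖ₊₁²)/dₖ, aₖ₊₁ = ⌊(a₀+mₖ₊₁)/dₖ₊₁⌋:
  k=1: m=47, d=47, a=2
  k=2: m=47, d=1, a=94
d=1 and a=2a₀=94 at k=2, so the next step gives (m, d) = (47, 47) again — its k=1 value — and the period has length 2.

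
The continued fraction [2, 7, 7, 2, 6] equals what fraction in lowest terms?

Fold from the inside: start with 6/1.
  2 + 1/6 = 13/6
  7 + 6/13 = 97/13
  7 + 13/97 = 692/97
  2 + 97/692 = 1481/692

1481/692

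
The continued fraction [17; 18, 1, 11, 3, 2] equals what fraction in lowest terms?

Using pₖ = aₖpₖ₋₁ + pₖ₋₂ and qₖ = aₖqₖ₋₁ + qₖ₋₂:
  k=0: a=17, p=17, q=1
  k=1: a=18, p=307, q=18
  k=2: a=1, p=324, q=19
  k=3: a=11, p=3871, q=227
  k=4: a=3, p=11937, q=700
  k=5: a=2, p=27745, q=1627

27745/1627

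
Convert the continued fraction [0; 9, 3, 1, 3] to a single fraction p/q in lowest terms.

15/139

Fold from the inside: start with 3/1.
  1 + 1/3 = 4/3
  3 + 3/4 = 15/4
  9 + 4/15 = 139/15
  0 + 15/139 = 15/139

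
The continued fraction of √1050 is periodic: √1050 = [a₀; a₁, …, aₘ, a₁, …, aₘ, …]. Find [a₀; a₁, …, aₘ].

[32; 2, 2, 10, 2, 2, 64]

a₀ = ⌊√1050⌋ = 32.
With m₀=0, d₀=1 and mₖ₊₁ = dₖaₖ − mₖ, dₖ₊₁ = (n − mₖ₊₁²)/dₖ, aₖ₊₁ = ⌊(a₀+mₖ₊₁)/dₖ₊₁⌋:
  k=1: m=32, d=26, a=2
  k=2: m=20, d=25, a=2
  k=3: m=30, d=6, a=10
  k=4: m=30, d=25, a=2
  k=5: m=20, d=26, a=2
  k=6: m=32, d=1, a=64
d=1 and a=2a₀=64 at k=6, so the next step gives (m, d) = (32, 26) again — its k=1 value — and the period has length 6.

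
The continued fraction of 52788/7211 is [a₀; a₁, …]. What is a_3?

52788 = 7·7211 + 2311   →  a_0 = 7
7211 = 3·2311 + 278   →  a_1 = 3
2311 = 8·278 + 87   →  a_2 = 8
278 = 3·87 + 17   →  a_3 = 3

3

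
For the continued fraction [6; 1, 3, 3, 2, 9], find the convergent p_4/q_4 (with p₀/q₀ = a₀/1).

203/30

Using pₖ = aₖpₖ₋₁ + pₖ₋₂, qₖ = aₖqₖ₋₁ + qₖ₋₂ (with p₋₁=1, p₋₂=0, q₋₁=0, q₋₂=1):
  k=0: a=6, p=6, q=1
  k=1: a=1, p=7, q=1
  k=2: a=3, p=27, q=4
  k=3: a=3, p=88, q=13
  k=4: a=2, p=203, q=30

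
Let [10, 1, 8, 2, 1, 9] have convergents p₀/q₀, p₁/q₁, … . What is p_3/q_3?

Using pₖ = aₖpₖ₋₁ + pₖ₋₂, qₖ = aₖqₖ₋₁ + qₖ₋₂ (with p₋₁=1, p₋₂=0, q₋₁=0, q₋₂=1):
  k=0: a=10, p=10, q=1
  k=1: a=1, p=11, q=1
  k=2: a=8, p=98, q=9
  k=3: a=2, p=207, q=19

207/19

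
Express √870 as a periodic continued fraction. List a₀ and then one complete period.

a₀ = ⌊√870⌋ = 29.
With m₀=0, d₀=1 and mₖ₊₁ = dₖaₖ − mₖ, dₖ₊₁ = (n − mₖ₊₁²)/dₖ, aₖ₊₁ = ⌊(a₀+mₖ₊₁)/dₖ₊₁⌋:
  k=1: m=29, d=29, a=2
  k=2: m=29, d=1, a=58
d=1 and a=2a₀=58 at k=2, so the next step gives (m, d) = (29, 29) again — its k=1 value — and the period has length 2.

[29; 2, 58]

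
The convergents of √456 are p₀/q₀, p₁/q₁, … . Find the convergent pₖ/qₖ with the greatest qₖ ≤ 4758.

87851/4114

√456 = [21; 2, 1, 4, 1, 2, 42, …] (period length 6).
Convergents:
  p_0/q_0 = 21/1
  p_1/q_1 = 43/2
  p_2/q_2 = 64/3
  p_3/q_3 = 299/14
  p_4/q_4 = 363/17
  p_5/q_5 = 1025/48
  p_6/q_6 = 43413/2033
  p_7/q_7 = 87851/4114
  p_8/q_8 = 131264/6147
q_7 = 4114 ≤ 4758 < 6147 = q_8, so the answer is 87851/4114.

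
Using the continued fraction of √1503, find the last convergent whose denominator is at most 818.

13065/337

√1503 = [38; 1, 3, 3, 8, 3, 3, 1, 76, …] (period length 8).
Convergents:
  p_0/q_0 = 38/1
  p_1/q_1 = 39/1
  p_2/q_2 = 155/4
  p_3/q_3 = 504/13
  p_4/q_4 = 4187/108
  p_5/q_5 = 13065/337
  p_6/q_6 = 43382/1119
q_5 = 337 ≤ 818 < 1119 = q_6, so the answer is 13065/337.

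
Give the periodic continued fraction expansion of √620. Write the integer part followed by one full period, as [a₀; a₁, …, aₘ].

[24; 1, 8, 1, 48]

a₀ = ⌊√620⌋ = 24.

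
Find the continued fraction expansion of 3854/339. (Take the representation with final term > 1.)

[11; 2, 1, 2, 2, 8, 2]

3854 = 11*339 + 125
339 = 2*125 + 89
125 = 1*89 + 36
89 = 2*36 + 17
36 = 2*17 + 2
17 = 8*2 + 1
2 = 2*1 + 0  (stop)
So 3854/339 = [11; 2, 1, 2, 2, 8, 2].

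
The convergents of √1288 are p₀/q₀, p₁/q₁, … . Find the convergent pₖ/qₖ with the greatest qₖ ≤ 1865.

23220/647

√1288 = [35; 1, 7, 1, 70, …] (period length 4).
Convergents:
  p_0/q_0 = 35/1
  p_1/q_1 = 36/1
  p_2/q_2 = 287/8
  p_3/q_3 = 323/9
  p_4/q_4 = 22897/638
  p_5/q_5 = 23220/647
  p_6/q_6 = 185437/5167
q_5 = 647 ≤ 1865 < 5167 = q_6, so the answer is 23220/647.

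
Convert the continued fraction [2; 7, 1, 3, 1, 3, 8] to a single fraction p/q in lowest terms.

2603/1223

Using pₖ = aₖpₖ₋₁ + pₖ₋₂ and qₖ = aₖqₖ₋₁ + qₖ₋₂:
  k=0: a=2, p=2, q=1
  k=1: a=7, p=15, q=7
  k=2: a=1, p=17, q=8
  k=3: a=3, p=66, q=31
  k=4: a=1, p=83, q=39
  k=5: a=3, p=315, q=148
  k=6: a=8, p=2603, q=1223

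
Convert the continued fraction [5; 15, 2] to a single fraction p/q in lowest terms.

Using pₖ = aₖpₖ₋₁ + pₖ₋₂ and qₖ = aₖqₖ₋₁ + qₖ₋₂:
  k=0: a=5, p=5, q=1
  k=1: a=15, p=76, q=15
  k=2: a=2, p=157, q=31

157/31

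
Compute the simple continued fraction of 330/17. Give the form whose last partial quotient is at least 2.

330 = 19*17 + 7
17 = 2*7 + 3
7 = 2*3 + 1
3 = 3*1 + 0  (stop)
So 330/17 = [19; 2, 2, 3].

[19; 2, 2, 3]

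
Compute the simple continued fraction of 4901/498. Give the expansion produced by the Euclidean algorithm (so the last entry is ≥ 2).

4901 = 9·498 + 419
498 = 1·419 + 79
419 = 5·79 + 24
79 = 3·24 + 7
24 = 3·7 + 3
7 = 2·3 + 1
3 = 3·1 + 0  (stop)
So 4901/498 = [9; 1, 5, 3, 3, 2, 3].

[9; 1, 5, 3, 3, 2, 3]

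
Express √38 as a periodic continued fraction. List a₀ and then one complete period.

a₀ = ⌊√38⌋ = 6.
With m₀=0, d₀=1 and mₖ₊₁ = dₖaₖ − mₖ, dₖ₊₁ = (n − mₖ₊₁²)/dₖ, aₖ₊₁ = ⌊(a₀+mₖ₊₁)/dₖ₊₁⌋:
  k=1: m=6, d=2, a=6
  k=2: m=6, d=1, a=12
d=1 and a=2a₀=12 at k=2, so the next step gives (m, d) = (6, 2) again — its k=1 value — and the period has length 2.

[6; 6, 12]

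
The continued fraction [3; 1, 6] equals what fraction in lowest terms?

27/7

Using pₖ = aₖpₖ₋₁ + pₖ₋₂ and qₖ = aₖqₖ₋₁ + qₖ₋₂:
  k=0: a=3, p=3, q=1
  k=1: a=1, p=4, q=1
  k=2: a=6, p=27, q=7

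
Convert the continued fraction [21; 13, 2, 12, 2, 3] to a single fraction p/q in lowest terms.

51421/2440

Using pₖ = aₖpₖ₋₁ + pₖ₋₂ and qₖ = aₖqₖ₋₁ + qₖ₋₂:
  k=0: a=21, p=21, q=1
  k=1: a=13, p=274, q=13
  k=2: a=2, p=569, q=27
  k=3: a=12, p=7102, q=337
  k=4: a=2, p=14773, q=701
  k=5: a=3, p=51421, q=2440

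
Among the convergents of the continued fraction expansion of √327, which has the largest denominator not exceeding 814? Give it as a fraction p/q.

7830/433

√327 = [18; 12, 36, …] (period length 2).
Convergents:
  p_0/q_0 = 18/1
  p_1/q_1 = 217/12
  p_2/q_2 = 7830/433
  p_3/q_3 = 94177/5208
q_2 = 433 ≤ 814 < 5208 = q_3, so the answer is 7830/433.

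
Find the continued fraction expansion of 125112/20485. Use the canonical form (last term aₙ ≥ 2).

[6; 9, 3, 3, 3, 7, 9]

125112 = 6×20485 + 2202
20485 = 9×2202 + 667
2202 = 3×667 + 201
667 = 3×201 + 64
201 = 3×64 + 9
64 = 7×9 + 1
9 = 9×1 + 0  (stop)
So 125112/20485 = [6; 9, 3, 3, 3, 7, 9].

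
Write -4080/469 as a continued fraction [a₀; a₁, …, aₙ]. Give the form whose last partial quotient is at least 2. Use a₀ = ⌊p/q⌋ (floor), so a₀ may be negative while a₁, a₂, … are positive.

-4080 = -9*469 + 141
469 = 3*141 + 46
141 = 3*46 + 3
46 = 15*3 + 1
3 = 3*1 + 0  (stop)
So -4080/469 = [-9; 3, 3, 15, 3].

[-9; 3, 3, 15, 3]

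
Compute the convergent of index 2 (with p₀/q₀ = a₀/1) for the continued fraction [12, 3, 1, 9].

Using pₖ = aₖpₖ₋₁ + pₖ₋₂, qₖ = aₖqₖ₋₁ + qₖ₋₂ (with p₋₁=1, p₋₂=0, q₋₁=0, q₋₂=1):
  k=0: a=12, p=12, q=1
  k=1: a=3, p=37, q=3
  k=2: a=1, p=49, q=4

49/4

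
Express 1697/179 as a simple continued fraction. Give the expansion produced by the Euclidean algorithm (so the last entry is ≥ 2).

1697 = 9*179 + 86
179 = 2*86 + 7
86 = 12*7 + 2
7 = 3*2 + 1
2 = 2*1 + 0  (stop)
So 1697/179 = [9; 2, 12, 3, 2].

[9; 2, 12, 3, 2]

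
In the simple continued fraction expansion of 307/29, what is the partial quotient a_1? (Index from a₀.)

1

307 = 10·29 + 17   →  a_0 = 10
29 = 1·17 + 12   →  a_1 = 1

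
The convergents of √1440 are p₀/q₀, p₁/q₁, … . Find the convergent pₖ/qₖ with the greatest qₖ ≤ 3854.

√1440 = [37; 1, 17, 1, 74, …] (period length 4).
Convergents:
  p_0/q_0 = 37/1
  p_1/q_1 = 38/1
  p_2/q_2 = 683/18
  p_3/q_3 = 721/19
  p_4/q_4 = 54037/1424
  p_5/q_5 = 54758/1443
  p_6/q_6 = 984923/25955
q_5 = 1443 ≤ 3854 < 25955 = q_6, so the answer is 54758/1443.

54758/1443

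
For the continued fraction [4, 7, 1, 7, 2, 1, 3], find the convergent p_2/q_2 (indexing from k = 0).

33/8

Using pₖ = aₖpₖ₋₁ + pₖ₋₂, qₖ = aₖqₖ₋₁ + qₖ₋₂ (with p₋₁=1, p₋₂=0, q₋₁=0, q₋₂=1):
  k=0: a=4, p=4, q=1
  k=1: a=7, p=29, q=7
  k=2: a=1, p=33, q=8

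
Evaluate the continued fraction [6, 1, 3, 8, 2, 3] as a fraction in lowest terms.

1642/243

Using pₖ = aₖpₖ₋₁ + pₖ₋₂ and qₖ = aₖqₖ₋₁ + qₖ₋₂:
  k=0: a=6, p=6, q=1
  k=1: a=1, p=7, q=1
  k=2: a=3, p=27, q=4
  k=3: a=8, p=223, q=33
  k=4: a=2, p=473, q=70
  k=5: a=3, p=1642, q=243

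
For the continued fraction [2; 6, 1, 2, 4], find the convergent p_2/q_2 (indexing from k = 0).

Using pₖ = aₖpₖ₋₁ + pₖ₋₂, qₖ = aₖqₖ₋₁ + qₖ₋₂ (with p₋₁=1, p₋₂=0, q₋₁=0, q₋₂=1):
  k=0: a=2, p=2, q=1
  k=1: a=6, p=13, q=6
  k=2: a=1, p=15, q=7

15/7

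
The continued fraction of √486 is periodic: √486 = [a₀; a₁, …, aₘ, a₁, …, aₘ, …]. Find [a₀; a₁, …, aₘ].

[22; 22, 44]

a₀ = ⌊√486⌋ = 22.
With m₀=0, d₀=1 and mₖ₊₁ = dₖaₖ − mₖ, dₖ₊₁ = (n − mₖ₊₁²)/dₖ, aₖ₊₁ = ⌊(a₀+mₖ₊₁)/dₖ₊₁⌋:
  k=1: m=22, d=2, a=22
  k=2: m=22, d=1, a=44
d=1 and a=2a₀=44 at k=2, so the next step gives (m, d) = (22, 2) again — its k=1 value — and the period has length 2.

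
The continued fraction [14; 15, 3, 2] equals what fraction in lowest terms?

1505/107

Using pₖ = aₖpₖ₋₁ + pₖ₋₂ and qₖ = aₖqₖ₋₁ + qₖ₋₂:
  k=0: a=14, p=14, q=1
  k=1: a=15, p=211, q=15
  k=2: a=3, p=647, q=46
  k=3: a=2, p=1505, q=107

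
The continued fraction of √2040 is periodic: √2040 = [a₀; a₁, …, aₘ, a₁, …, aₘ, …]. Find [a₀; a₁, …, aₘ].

[45; 6, 90]

a₀ = ⌊√2040⌋ = 45.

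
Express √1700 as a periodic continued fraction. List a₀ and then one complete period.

a₀ = ⌊√1700⌋ = 41.

[41; 4, 3, 20, 3, 4, 82]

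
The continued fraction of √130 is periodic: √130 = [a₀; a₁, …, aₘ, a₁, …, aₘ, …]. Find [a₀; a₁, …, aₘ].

a₀ = ⌊√130⌋ = 11.
With m₀=0, d₀=1 and mₖ₊₁ = dₖaₖ − mₖ, dₖ₊₁ = (n − mₖ₊₁²)/dₖ, aₖ₊₁ = ⌊(a₀+mₖ₊₁)/dₖ₊₁⌋:
  k=1: m=11, d=9, a=2
  k=2: m=7, d=9, a=2
  k=3: m=11, d=1, a=22
d=1 and a=2a₀=22 at k=3, so the next step gives (m, d) = (11, 9) again — its k=1 value — and the period has length 3.

[11; 2, 2, 22]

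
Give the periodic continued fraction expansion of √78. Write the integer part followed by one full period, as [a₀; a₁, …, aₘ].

a₀ = ⌊√78⌋ = 8.

[8; 1, 4, 1, 16]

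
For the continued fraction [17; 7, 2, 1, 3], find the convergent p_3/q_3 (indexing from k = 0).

377/22

Using pₖ = aₖpₖ₋₁ + pₖ₋₂, qₖ = aₖqₖ₋₁ + qₖ₋₂ (with p₋₁=1, p₋₂=0, q₋₁=0, q₋₂=1):
  k=0: a=17, p=17, q=1
  k=1: a=7, p=120, q=7
  k=2: a=2, p=257, q=15
  k=3: a=1, p=377, q=22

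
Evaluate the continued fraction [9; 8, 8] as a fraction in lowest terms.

Fold from the inside: start with 8/1.
  8 + 1/8 = 65/8
  9 + 8/65 = 593/65

593/65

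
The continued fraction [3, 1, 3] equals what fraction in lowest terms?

Using pₖ = aₖpₖ₋₁ + pₖ₋₂ and qₖ = aₖqₖ₋₁ + qₖ₋₂:
  k=0: a=3, p=3, q=1
  k=1: a=1, p=4, q=1
  k=2: a=3, p=15, q=4

15/4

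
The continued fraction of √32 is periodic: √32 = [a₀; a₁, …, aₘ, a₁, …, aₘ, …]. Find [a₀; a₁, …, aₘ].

[5; 1, 1, 1, 10]

a₀ = ⌊√32⌋ = 5.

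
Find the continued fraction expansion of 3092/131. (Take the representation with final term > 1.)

[23; 1, 1, 1, 1, 12, 2]

3092 = 23·131 + 79
131 = 1·79 + 52
79 = 1·52 + 27
52 = 1·27 + 25
27 = 1·25 + 2
25 = 12·2 + 1
2 = 2·1 + 0  (stop)
So 3092/131 = [23; 1, 1, 1, 1, 12, 2].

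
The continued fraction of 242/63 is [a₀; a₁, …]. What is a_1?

242 = 3·63 + 53   →  a_0 = 3
63 = 1·53 + 10   →  a_1 = 1

1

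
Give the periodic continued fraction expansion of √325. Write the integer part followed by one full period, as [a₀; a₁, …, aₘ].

[18; 36]

a₀ = ⌊√325⌋ = 18.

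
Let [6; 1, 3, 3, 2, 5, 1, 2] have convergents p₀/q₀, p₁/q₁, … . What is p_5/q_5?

Using pₖ = aₖpₖ₋₁ + pₖ₋₂, qₖ = aₖqₖ₋₁ + qₖ₋₂ (with p₋₁=1, p₋₂=0, q₋₁=0, q₋₂=1):
  k=0: a=6, p=6, q=1
  k=1: a=1, p=7, q=1
  k=2: a=3, p=27, q=4
  k=3: a=3, p=88, q=13
  k=4: a=2, p=203, q=30
  k=5: a=5, p=1103, q=163

1103/163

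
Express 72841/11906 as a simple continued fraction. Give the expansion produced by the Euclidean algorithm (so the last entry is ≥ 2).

72841 = 6*11906 + 1405
11906 = 8*1405 + 666
1405 = 2*666 + 73
666 = 9*73 + 9
73 = 8*9 + 1
9 = 9*1 + 0  (stop)
So 72841/11906 = [6; 8, 2, 9, 8, 9].

[6; 8, 2, 9, 8, 9]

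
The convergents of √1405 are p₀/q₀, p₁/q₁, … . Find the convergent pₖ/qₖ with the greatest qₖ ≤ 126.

√1405 = [37; 2, 14, 2, 74, …] (period length 4).
Convergents:
  p_0/q_0 = 37/1
  p_1/q_1 = 75/2
  p_2/q_2 = 1087/29
  p_3/q_3 = 2249/60
  p_4/q_4 = 167513/4469
q_3 = 60 ≤ 126 < 4469 = q_4, so the answer is 2249/60.

2249/60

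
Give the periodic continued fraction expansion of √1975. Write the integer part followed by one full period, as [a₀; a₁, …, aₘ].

[44; 2, 3, 1, 2, 1, 3, 2, 88]

a₀ = ⌊√1975⌋ = 44.
With m₀=0, d₀=1 and mₖ₊₁ = dₖaₖ − mₖ, dₖ₊₁ = (n − mₖ₊₁²)/dₖ, aₖ₊₁ = ⌊(a₀+mₖ₊₁)/dₖ₊₁⌋:
  k=1: m=44, d=39, a=2
  k=2: m=34, d=21, a=3
  k=3: m=29, d=54, a=1
  k=4: m=25, d=25, a=2
  k=5: m=25, d=54, a=1
  k=6: m=29, d=21, a=3
  k=7: m=34, d=39, a=2
  k=8: m=44, d=1, a=88
d=1 and a=2a₀=88 at k=8, so the next step gives (m, d) = (44, 39) again — its k=1 value — and the period has length 8.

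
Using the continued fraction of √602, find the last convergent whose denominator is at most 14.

319/13

√602 = [24; 1, 1, 6, 1, 1, 48, …] (period length 6).
Convergents:
  p_0/q_0 = 24/1
  p_1/q_1 = 25/1
  p_2/q_2 = 49/2
  p_3/q_3 = 319/13
  p_4/q_4 = 368/15
q_3 = 13 ≤ 14 < 15 = q_4, so the answer is 319/13.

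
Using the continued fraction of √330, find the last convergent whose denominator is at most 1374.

√330 = [18; 6, 36, …] (period length 2).
Convergents:
  p_0/q_0 = 18/1
  p_1/q_1 = 109/6
  p_2/q_2 = 3942/217
  p_3/q_3 = 23761/1308
  p_4/q_4 = 859338/47305
q_3 = 1308 ≤ 1374 < 47305 = q_4, so the answer is 23761/1308.

23761/1308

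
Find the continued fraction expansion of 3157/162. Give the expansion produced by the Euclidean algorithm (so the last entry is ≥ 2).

[19; 2, 19, 1, 3]

3157 = 19*162 + 79
162 = 2*79 + 4
79 = 19*4 + 3
4 = 1*3 + 1
3 = 3*1 + 0  (stop)
So 3157/162 = [19; 2, 19, 1, 3].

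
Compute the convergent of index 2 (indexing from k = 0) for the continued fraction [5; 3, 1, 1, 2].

21/4

Using pₖ = aₖpₖ₋₁ + pₖ₋₂, qₖ = aₖqₖ₋₁ + qₖ₋₂ (with p₋₁=1, p₋₂=0, q₋₁=0, q₋₂=1):
  k=0: a=5, p=5, q=1
  k=1: a=3, p=16, q=3
  k=2: a=1, p=21, q=4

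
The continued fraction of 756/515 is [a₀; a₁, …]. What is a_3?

3

756 = 1·515 + 241   →  a_0 = 1
515 = 2·241 + 33   →  a_1 = 2
241 = 7·33 + 10   →  a_2 = 7
33 = 3·10 + 3   →  a_3 = 3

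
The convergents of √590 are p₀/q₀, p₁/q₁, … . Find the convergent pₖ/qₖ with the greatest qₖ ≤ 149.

1676/69

√590 = [24; 3, 2, 4, 2, 3, 48, …] (period length 6).
Convergents:
  p_0/q_0 = 24/1
  p_1/q_1 = 73/3
  p_2/q_2 = 170/7
  p_3/q_3 = 753/31
  p_4/q_4 = 1676/69
  p_5/q_5 = 5781/238
q_4 = 69 ≤ 149 < 238 = q_5, so the answer is 1676/69.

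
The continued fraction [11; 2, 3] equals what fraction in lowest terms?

Fold from the inside: start with 3/1.
  2 + 1/3 = 7/3
  11 + 3/7 = 80/7

80/7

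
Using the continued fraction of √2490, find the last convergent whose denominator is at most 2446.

√2490 = [49; 1, 8, 1, 98, …] (period length 4).
Convergents:
  p_0/q_0 = 49/1
  p_1/q_1 = 50/1
  p_2/q_2 = 449/9
  p_3/q_3 = 499/10
  p_4/q_4 = 49351/989
  p_5/q_5 = 49850/999
  p_6/q_6 = 448151/8981
q_5 = 999 ≤ 2446 < 8981 = q_6, so the answer is 49850/999.

49850/999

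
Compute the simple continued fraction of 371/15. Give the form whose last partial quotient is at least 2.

371 = 24·15 + 11
15 = 1·11 + 4
11 = 2·4 + 3
4 = 1·3 + 1
3 = 3·1 + 0  (stop)
So 371/15 = [24; 1, 2, 1, 3].

[24; 1, 2, 1, 3]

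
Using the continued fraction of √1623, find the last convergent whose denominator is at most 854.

√1623 = [40; 3, 2, 26, 2, 3, 80, …] (period length 6).
Convergents:
  p_0/q_0 = 40/1
  p_1/q_1 = 121/3
  p_2/q_2 = 282/7
  p_3/q_3 = 7453/185
  p_4/q_4 = 15188/377
  p_5/q_5 = 53017/1316
q_4 = 377 ≤ 854 < 1316 = q_5, so the answer is 15188/377.

15188/377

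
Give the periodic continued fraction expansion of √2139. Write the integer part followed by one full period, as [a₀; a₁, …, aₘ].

a₀ = ⌊√2139⌋ = 46.
With m₀=0, d₀=1 and mₖ₊₁ = dₖaₖ − mₖ, dₖ₊₁ = (n − mₖ₊₁²)/dₖ, aₖ₊₁ = ⌊(a₀+mₖ₊₁)/dₖ₊₁⌋:
  k=1: m=46, d=23, a=4
  k=2: m=46, d=1, a=92
d=1 and a=2a₀=92 at k=2, so the next step gives (m, d) = (46, 23) again — its k=1 value — and the period has length 2.

[46; 4, 92]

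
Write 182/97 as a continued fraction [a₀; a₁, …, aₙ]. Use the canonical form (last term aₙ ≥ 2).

[1; 1, 7, 12]

182 = 1*97 + 85
97 = 1*85 + 12
85 = 7*12 + 1
12 = 12*1 + 0  (stop)
So 182/97 = [1; 1, 7, 12].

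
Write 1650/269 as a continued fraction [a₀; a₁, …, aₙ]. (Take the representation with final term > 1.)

[6; 7, 2, 8, 2]

1650 = 6×269 + 36
269 = 7×36 + 17
36 = 2×17 + 2
17 = 8×2 + 1
2 = 2×1 + 0  (stop)
So 1650/269 = [6; 7, 2, 8, 2].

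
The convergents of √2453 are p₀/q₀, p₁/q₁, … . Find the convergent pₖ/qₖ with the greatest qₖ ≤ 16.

√2453 = [49; 1, 1, 8, 1, 1, 98, …] (period length 6).
Convergents:
  p_0/q_0 = 49/1
  p_1/q_1 = 50/1
  p_2/q_2 = 99/2
  p_3/q_3 = 842/17
q_2 = 2 ≤ 16 < 17 = q_3, so the answer is 99/2.

99/2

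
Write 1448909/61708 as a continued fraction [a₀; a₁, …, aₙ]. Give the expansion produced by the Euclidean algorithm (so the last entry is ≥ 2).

[23; 2, 12, 19, 18, 2, 3]

1448909 = 23×61708 + 29625
61708 = 2×29625 + 2458
29625 = 12×2458 + 129
2458 = 19×129 + 7
129 = 18×7 + 3
7 = 2×3 + 1
3 = 3×1 + 0  (stop)
So 1448909/61708 = [23; 2, 12, 19, 18, 2, 3].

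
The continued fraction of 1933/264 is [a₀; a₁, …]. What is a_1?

3

1933 = 7·264 + 85   →  a_0 = 7
264 = 3·85 + 9   →  a_1 = 3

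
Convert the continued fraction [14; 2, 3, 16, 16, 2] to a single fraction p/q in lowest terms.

54487/3776

Fold from the inside: start with 2/1.
  16 + 1/2 = 33/2
  16 + 2/33 = 530/33
  3 + 33/530 = 1623/530
  2 + 530/1623 = 3776/1623
  14 + 1623/3776 = 54487/3776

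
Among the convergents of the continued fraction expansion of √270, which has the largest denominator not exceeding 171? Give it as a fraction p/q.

2284/139

√270 = [16; 2, 3, 6, 3, 2, 32, …] (period length 6).
Convergents:
  p_0/q_0 = 16/1
  p_1/q_1 = 33/2
  p_2/q_2 = 115/7
  p_3/q_3 = 723/44
  p_4/q_4 = 2284/139
  p_5/q_5 = 5291/322
q_4 = 139 ≤ 171 < 322 = q_5, so the answer is 2284/139.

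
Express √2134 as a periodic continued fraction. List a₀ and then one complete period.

a₀ = ⌊√2134⌋ = 46.
With m₀=0, d₀=1 and mₖ₊₁ = dₖaₖ − mₖ, dₖ₊₁ = (n − mₖ₊₁²)/dₖ, aₖ₊₁ = ⌊(a₀+mₖ₊₁)/dₖ₊₁⌋:
  k=1: m=46, d=18, a=5
  k=2: m=44, d=11, a=8
  k=3: m=44, d=18, a=5
  k=4: m=46, d=1, a=92
d=1 and a=2a₀=92 at k=4, so the next step gives (m, d) = (46, 18) again — its k=1 value — and the period has length 4.

[46; 5, 8, 5, 92]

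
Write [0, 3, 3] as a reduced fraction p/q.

3/10

Using pₖ = aₖpₖ₋₁ + pₖ₋₂ and qₖ = aₖqₖ₋₁ + qₖ₋₂:
  k=0: a=0, p=0, q=1
  k=1: a=3, p=1, q=3
  k=2: a=3, p=3, q=10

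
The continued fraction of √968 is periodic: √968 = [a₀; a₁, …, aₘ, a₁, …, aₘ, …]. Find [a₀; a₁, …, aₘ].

a₀ = ⌊√968⌋ = 31.
With m₀=0, d₀=1 and mₖ₊₁ = dₖaₖ − mₖ, dₖ₊₁ = (n − mₖ₊₁²)/dₖ, aₖ₊₁ = ⌊(a₀+mₖ₊₁)/dₖ₊₁⌋:
  k=1: m=31, d=7, a=8
  k=2: m=25, d=49, a=1
  k=3: m=24, d=8, a=6
  k=4: m=24, d=49, a=1
  k=5: m=25, d=7, a=8
  k=6: m=31, d=1, a=62
d=1 and a=2a₀=62 at k=6, so the next step gives (m, d) = (31, 7) again — its k=1 value — and the period has length 6.

[31; 8, 1, 6, 1, 8, 62]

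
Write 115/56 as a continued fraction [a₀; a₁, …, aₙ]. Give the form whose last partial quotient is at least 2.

115 = 2*56 + 3
56 = 18*3 + 2
3 = 1*2 + 1
2 = 2*1 + 0  (stop)
So 115/56 = [2; 18, 1, 2].

[2; 18, 1, 2]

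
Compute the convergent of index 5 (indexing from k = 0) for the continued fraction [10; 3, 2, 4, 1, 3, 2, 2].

1492/145

Using pₖ = aₖpₖ₋₁ + pₖ₋₂, qₖ = aₖqₖ₋₁ + qₖ₋₂ (with p₋₁=1, p₋₂=0, q₋₁=0, q₋₂=1):
  k=0: a=10, p=10, q=1
  k=1: a=3, p=31, q=3
  k=2: a=2, p=72, q=7
  k=3: a=4, p=319, q=31
  k=4: a=1, p=391, q=38
  k=5: a=3, p=1492, q=145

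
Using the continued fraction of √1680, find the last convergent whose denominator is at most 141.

√1680 = [40; 1, 80, …] (period length 2).
Convergents:
  p_0/q_0 = 40/1
  p_1/q_1 = 41/1
  p_2/q_2 = 3320/81
  p_3/q_3 = 3361/82
  p_4/q_4 = 272200/6641
q_3 = 82 ≤ 141 < 6641 = q_4, so the answer is 3361/82.

3361/82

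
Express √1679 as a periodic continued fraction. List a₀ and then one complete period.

[40; 1, 39, 1, 80]

a₀ = ⌊√1679⌋ = 40.
With m₀=0, d₀=1 and mₖ₊₁ = dₖaₖ − mₖ, dₖ₊₁ = (n − mₖ₊₁²)/dₖ, aₖ₊₁ = ⌊(a₀+mₖ₊₁)/dₖ₊₁⌋:
  k=1: m=40, d=79, a=1
  k=2: m=39, d=2, a=39
  k=3: m=39, d=79, a=1
  k=4: m=40, d=1, a=80
d=1 and a=2a₀=80 at k=4, so the next step gives (m, d) = (40, 79) again — its k=1 value — and the period has length 4.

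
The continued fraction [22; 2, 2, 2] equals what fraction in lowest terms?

Using pₖ = aₖpₖ₋₁ + pₖ₋₂ and qₖ = aₖqₖ₋₁ + qₖ₋₂:
  k=0: a=22, p=22, q=1
  k=1: a=2, p=45, q=2
  k=2: a=2, p=112, q=5
  k=3: a=2, p=269, q=12

269/12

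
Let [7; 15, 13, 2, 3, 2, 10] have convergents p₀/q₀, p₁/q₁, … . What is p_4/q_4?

Using pₖ = aₖpₖ₋₁ + pₖ₋₂, qₖ = aₖqₖ₋₁ + qₖ₋₂ (with p₋₁=1, p₋₂=0, q₋₁=0, q₋₂=1):
  k=0: a=7, p=7, q=1
  k=1: a=15, p=106, q=15
  k=2: a=13, p=1385, q=196
  k=3: a=2, p=2876, q=407
  k=4: a=3, p=10013, q=1417

10013/1417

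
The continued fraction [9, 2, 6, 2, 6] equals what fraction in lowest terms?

1713/181

Using pₖ = aₖpₖ₋₁ + pₖ₋₂ and qₖ = aₖqₖ₋₁ + qₖ₋₂:
  k=0: a=9, p=9, q=1
  k=1: a=2, p=19, q=2
  k=2: a=6, p=123, q=13
  k=3: a=2, p=265, q=28
  k=4: a=6, p=1713, q=181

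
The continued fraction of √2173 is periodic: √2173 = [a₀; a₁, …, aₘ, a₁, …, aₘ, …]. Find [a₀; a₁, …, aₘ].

a₀ = ⌊√2173⌋ = 46.
With m₀=0, d₀=1 and mₖ₊₁ = dₖaₖ − mₖ, dₖ₊₁ = (n − mₖ₊₁²)/dₖ, aₖ₊₁ = ⌊(a₀+mₖ₊₁)/dₖ₊₁⌋:
  k=1: m=46, d=57, a=1
  k=2: m=11, d=36, a=1
  k=3: m=25, d=43, a=1
  k=4: m=18, d=43, a=1
  k=5: m=25, d=36, a=1
  k=6: m=11, d=57, a=1
  k=7: m=46, d=1, a=92
d=1 and a=2a₀=92 at k=7, so the next step gives (m, d) = (46, 57) again — its k=1 value — and the period has length 7.

[46; 1, 1, 1, 1, 1, 1, 92]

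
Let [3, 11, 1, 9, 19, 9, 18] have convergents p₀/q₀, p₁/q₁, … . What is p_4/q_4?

Using pₖ = aₖpₖ₋₁ + pₖ₋₂, qₖ = aₖqₖ₋₁ + qₖ₋₂ (with p₋₁=1, p₋₂=0, q₋₁=0, q₋₂=1):
  k=0: a=3, p=3, q=1
  k=1: a=11, p=34, q=11
  k=2: a=1, p=37, q=12
  k=3: a=9, p=367, q=119
  k=4: a=19, p=7010, q=2273

7010/2273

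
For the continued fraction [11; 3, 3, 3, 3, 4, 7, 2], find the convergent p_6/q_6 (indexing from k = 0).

Using pₖ = aₖpₖ₋₁ + pₖ₋₂, qₖ = aₖqₖ₋₁ + qₖ₋₂ (with p₋₁=1, p₋₂=0, q₋₁=0, q₋₂=1):
  k=0: a=11, p=11, q=1
  k=1: a=3, p=34, q=3
  k=2: a=3, p=113, q=10
  k=3: a=3, p=373, q=33
  k=4: a=3, p=1232, q=109
  k=5: a=4, p=5301, q=469
  k=6: a=7, p=38339, q=3392

38339/3392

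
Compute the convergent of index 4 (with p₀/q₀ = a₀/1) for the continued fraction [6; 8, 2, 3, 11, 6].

4075/666

Using pₖ = aₖpₖ₋₁ + pₖ₋₂, qₖ = aₖqₖ₋₁ + qₖ₋₂ (with p₋₁=1, p₋₂=0, q₋₁=0, q₋₂=1):
  k=0: a=6, p=6, q=1
  k=1: a=8, p=49, q=8
  k=2: a=2, p=104, q=17
  k=3: a=3, p=361, q=59
  k=4: a=11, p=4075, q=666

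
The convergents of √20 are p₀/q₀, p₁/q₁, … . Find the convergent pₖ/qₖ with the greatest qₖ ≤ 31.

76/17

√20 = [4; 2, 8, …] (period length 2).
Convergents:
  p_0/q_0 = 4/1
  p_1/q_1 = 9/2
  p_2/q_2 = 76/17
  p_3/q_3 = 161/36
q_2 = 17 ≤ 31 < 36 = q_3, so the answer is 76/17.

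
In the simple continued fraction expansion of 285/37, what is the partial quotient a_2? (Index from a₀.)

285 = 7·37 + 26   →  a_0 = 7
37 = 1·26 + 11   →  a_1 = 1
26 = 2·11 + 4   →  a_2 = 2

2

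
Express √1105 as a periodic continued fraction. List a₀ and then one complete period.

[33; 4, 7, 7, 4, 66]

a₀ = ⌊√1105⌋ = 33.
With m₀=0, d₀=1 and mₖ₊₁ = dₖaₖ − mₖ, dₖ₊₁ = (n − mₖ₊₁²)/dₖ, aₖ₊₁ = ⌊(a₀+mₖ₊₁)/dₖ₊₁⌋:
  k=1: m=33, d=16, a=4
  k=2: m=31, d=9, a=7
  k=3: m=32, d=9, a=7
  k=4: m=31, d=16, a=4
  k=5: m=33, d=1, a=66
d=1 and a=2a₀=66 at k=5, so the next step gives (m, d) = (33, 16) again — its k=1 value — and the period has length 5.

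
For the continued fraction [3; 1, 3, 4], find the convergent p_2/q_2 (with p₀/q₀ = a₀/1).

Using pₖ = aₖpₖ₋₁ + pₖ₋₂, qₖ = aₖqₖ₋₁ + qₖ₋₂ (with p₋₁=1, p₋₂=0, q₋₁=0, q₋₂=1):
  k=0: a=3, p=3, q=1
  k=1: a=1, p=4, q=1
  k=2: a=3, p=15, q=4

15/4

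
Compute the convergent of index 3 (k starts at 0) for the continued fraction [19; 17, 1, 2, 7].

1010/53

Using pₖ = aₖpₖ₋₁ + pₖ₋₂, qₖ = aₖqₖ₋₁ + qₖ₋₂ (with p₋₁=1, p₋₂=0, q₋₁=0, q₋₂=1):
  k=0: a=19, p=19, q=1
  k=1: a=17, p=324, q=17
  k=2: a=1, p=343, q=18
  k=3: a=2, p=1010, q=53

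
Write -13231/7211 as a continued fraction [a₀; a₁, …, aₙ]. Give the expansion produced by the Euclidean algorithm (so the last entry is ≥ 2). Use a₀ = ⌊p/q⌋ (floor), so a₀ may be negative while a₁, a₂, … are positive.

[-2; 6, 18, 3, 10, 2]

-13231 = -2·7211 + 1191
7211 = 6·1191 + 65
1191 = 18·65 + 21
65 = 3·21 + 2
21 = 10·2 + 1
2 = 2·1 + 0  (stop)
So -13231/7211 = [-2; 6, 18, 3, 10, 2].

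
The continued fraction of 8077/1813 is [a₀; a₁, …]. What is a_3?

16

8077 = 4·1813 + 825   →  a_0 = 4
1813 = 2·825 + 163   →  a_1 = 2
825 = 5·163 + 10   →  a_2 = 5
163 = 16·10 + 3   →  a_3 = 16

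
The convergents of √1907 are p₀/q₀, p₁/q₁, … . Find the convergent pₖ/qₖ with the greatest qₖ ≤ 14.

131/3

√1907 = [43; 1, 2, 43, 2, 1, 86, …] (period length 6).
Convergents:
  p_0/q_0 = 43/1
  p_1/q_1 = 44/1
  p_2/q_2 = 131/3
  p_3/q_3 = 5677/130
q_2 = 3 ≤ 14 < 130 = q_3, so the answer is 131/3.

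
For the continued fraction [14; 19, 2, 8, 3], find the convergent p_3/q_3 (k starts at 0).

Using pₖ = aₖpₖ₋₁ + pₖ₋₂, qₖ = aₖqₖ₋₁ + qₖ₋₂ (with p₋₁=1, p₋₂=0, q₋₁=0, q₋₂=1):
  k=0: a=14, p=14, q=1
  k=1: a=19, p=267, q=19
  k=2: a=2, p=548, q=39
  k=3: a=8, p=4651, q=331

4651/331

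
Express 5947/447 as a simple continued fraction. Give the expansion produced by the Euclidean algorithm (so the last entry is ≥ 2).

5947 = 13*447 + 136
447 = 3*136 + 39
136 = 3*39 + 19
39 = 2*19 + 1
19 = 19*1 + 0  (stop)
So 5947/447 = [13; 3, 3, 2, 19].

[13; 3, 3, 2, 19]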